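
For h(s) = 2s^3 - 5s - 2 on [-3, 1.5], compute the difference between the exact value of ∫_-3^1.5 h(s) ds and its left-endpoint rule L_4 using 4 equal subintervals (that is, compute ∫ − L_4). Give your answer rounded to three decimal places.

Exact integral: ∫_-3^1.5 h(s) ds = -30.09375.
L_4 ≈ -55.88086.
Error ≈ -30.09375 − (-55.88086) ≈ 25.787.

25.787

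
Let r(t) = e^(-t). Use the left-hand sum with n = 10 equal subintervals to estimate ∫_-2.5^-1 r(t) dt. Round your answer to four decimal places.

Δt = (-1 − (-2.5))/10 = 0.15.
Left endpoints: -2.5, -2.35, -2.2, -2.05, -1.9, -1.75, -1.6, -1.45, -1.3, -1.15.
r(-2.5) ≈ 12.1825, r(-2.35) ≈ 10.4856, r(-2.2) ≈ 9.0250, r(-2.05) ≈ 7.7679, r(-1.9) ≈ 6.6859, r(-1.75) ≈ 5.7546, r(-1.6) ≈ 4.9530, r(-1.45) ≈ 4.2631, r(-1.3) ≈ 3.6693, r(-1.15) ≈ 3.1582.
Sum = Δt · [r(-2.5) + r(-2.35) + r(-2.2) + ...].
Sum ≈ 10.1918.

10.1918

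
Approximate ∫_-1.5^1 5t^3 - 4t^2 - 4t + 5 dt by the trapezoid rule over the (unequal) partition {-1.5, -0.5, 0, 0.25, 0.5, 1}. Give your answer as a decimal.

Subinterval widths: 1, 0.5, 0.25, 0.25, 0.5.
f(-1.5) = -14.875, f(-0.5) = 5.375, f(0) = 5, f(0.25) = 3.828125, f(0.5) = 2.625, f(1) = 2.
On each subinterval the trapezoid contributes (Δt_i/2)·[f(t_{i-1}) + f(t_i)].
Sum = 0.91015625.

0.91015625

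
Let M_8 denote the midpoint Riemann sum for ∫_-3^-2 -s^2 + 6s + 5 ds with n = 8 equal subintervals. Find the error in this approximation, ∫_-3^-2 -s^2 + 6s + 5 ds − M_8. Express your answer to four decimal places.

Exact integral: ∫_-3^-2 f(s) ds ≈ -16.333333.
M_8 = -16.33203125.
Error ≈ -16.333333 − (-16.33203125) ≈ -0.0013.

-0.0013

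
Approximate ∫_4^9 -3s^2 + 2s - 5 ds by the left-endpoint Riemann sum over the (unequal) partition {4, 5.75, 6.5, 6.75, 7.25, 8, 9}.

Subinterval widths: 1.75, 0.75, 0.25, 0.5, 0.75, 1.
Left endpoints: 4, 5.75, 6.5, 6.75, 7.25, 8.
f(4) = -45, f(5.75) = -92.6875, f(6.5) = -118.75, f(6.75) = -128.1875, f(7.25) = -148.1875, f(8) = -181.
Sum = Σ Δs_i · f(s_i).
Sum = -534.1875.

-534.1875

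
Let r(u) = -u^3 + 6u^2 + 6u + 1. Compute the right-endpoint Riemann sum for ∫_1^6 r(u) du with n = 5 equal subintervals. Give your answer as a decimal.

Δu = (6 − 1)/5 = 1.
Right endpoints: 2, 3, 4, 5, 6.
r(2) = 29, r(3) = 46, r(4) = 57, r(5) = 56, r(6) = 37.
Sum = Δu · [r(2) + r(3) + r(4) + r(5) + r(6)].
Sum = 225.

225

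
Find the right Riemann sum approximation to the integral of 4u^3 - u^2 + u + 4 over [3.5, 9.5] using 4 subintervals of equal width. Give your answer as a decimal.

Δu = (9.5 − 3.5)/4 = 1.5.
Right endpoints: 5, 6.5, 8, 9.5.
f(5) = 484, f(6.5) = 1066.75, f(8) = 1996, f(9.5) = 3352.75.
Sum = Δu · [f(5) + f(6.5) + f(8) + f(9.5)].
Sum = 10349.25.

10349.25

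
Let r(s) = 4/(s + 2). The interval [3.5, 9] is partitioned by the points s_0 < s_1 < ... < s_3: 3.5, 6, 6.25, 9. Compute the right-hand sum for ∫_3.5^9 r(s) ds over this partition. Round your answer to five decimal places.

2.37121

Subinterval widths: 2.5, 0.25, 2.75.
Right endpoints: 6, 6.25, 9.
r(6) = 0.5, r(6.25) = 16/33, r(9) = 4/11.
Sum = Σ Δs_i · r(s_i).
Sum ≈ 2.37121.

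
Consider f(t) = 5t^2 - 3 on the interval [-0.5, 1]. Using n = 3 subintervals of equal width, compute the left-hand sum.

-3.25

Δt = (1 − (-0.5))/3 = 0.5.
Left endpoints: -0.5, 0, 0.5.
f(-0.5) = -1.75, f(0) = -3, f(0.5) = -1.75.
Sum = Δt · [f(-0.5) + f(0) + f(0.5)].
Sum = -3.25.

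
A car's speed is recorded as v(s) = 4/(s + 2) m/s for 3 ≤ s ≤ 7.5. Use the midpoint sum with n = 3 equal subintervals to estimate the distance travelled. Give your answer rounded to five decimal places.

2.55678

Δs = (7.5 − 3)/3 = 1.5.
Midpoints: 3.75, 5.25, 6.75.
v(3.75) = 16/23, v(5.25) = 16/29, v(6.75) = 16/35.
Sum = Δs · [v(3.75) + v(5.25) + v(6.75)].
Sum ≈ 2.55678.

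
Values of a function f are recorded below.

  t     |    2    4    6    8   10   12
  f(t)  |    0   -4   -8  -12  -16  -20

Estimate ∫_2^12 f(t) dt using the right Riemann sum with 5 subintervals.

-120

Δt = 2.
Sum = 2·[(-4) + (-8) + (-12) + (-16) + (-20)] = -120.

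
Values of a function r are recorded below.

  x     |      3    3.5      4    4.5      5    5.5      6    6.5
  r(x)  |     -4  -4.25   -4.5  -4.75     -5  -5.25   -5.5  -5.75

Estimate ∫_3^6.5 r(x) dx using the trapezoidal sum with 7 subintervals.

Δx = 0.5.
T_7 = (0.5/2)·[(-4) + 2·(-4.25) + 2·(-4.5) + 2·(-4.75) + 2·(-5) + 2·(-5.25) + 2·(-5.5) + (-5.75)] = -17.0625.

-17.0625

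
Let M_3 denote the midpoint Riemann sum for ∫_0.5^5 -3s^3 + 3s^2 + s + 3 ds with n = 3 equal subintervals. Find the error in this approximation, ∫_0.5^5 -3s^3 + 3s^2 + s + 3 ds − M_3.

Exact integral: ∫_0.5^5 f(s) ds = -317.953125.
M_3 = -299.6015625.
Error = -317.953125 − (-299.6015625) = -18.3515625.

-18.3515625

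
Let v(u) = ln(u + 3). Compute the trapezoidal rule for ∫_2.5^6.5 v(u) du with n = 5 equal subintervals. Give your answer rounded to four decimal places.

Δu = (6.5 − 2.5)/5 = 0.8.
v(2.5) ≈ 1.7047, v(3.3) ≈ 1.8405, v(4.1) ≈ 1.9601, v(4.9) ≈ 2.0669, v(5.7) ≈ 2.1633, v(6.5) ≈ 2.2513.
T_5 = (Δu/2)·[v(u_0) + 2v(u_1) + ... + 2v(u_{4}) + v(u_5)].
Sum ≈ 8.0071.

8.0071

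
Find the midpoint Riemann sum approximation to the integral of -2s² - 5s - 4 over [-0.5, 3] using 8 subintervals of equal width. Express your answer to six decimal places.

-53.846680

Δs = (3 − (-0.5))/8 = 0.4375.
Midpoints: -0.28125, 0.15625, 0.59375, 1.03125, 1.46875, 1.90625, 2.34375, 2.78125.
f(-0.28125) = -1409/512, f(0.15625) = -2473/512, f(0.59375) = -3929/512, f(1.03125) = -5777/512, f(1.46875) = -8017/512, f(1.90625) = -10649/512, f(2.34375) = -13673/512, f(2.78125) = -17089/512.
Sum = Δs · [f(-0.28125) + f(0.15625) + f(0.59375) + ...].
Sum ≈ -53.846680.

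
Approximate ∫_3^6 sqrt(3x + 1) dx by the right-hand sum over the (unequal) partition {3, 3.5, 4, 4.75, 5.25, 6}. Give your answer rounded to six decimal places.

11.742714

Subinterval widths: 0.5, 0.5, 0.75, 0.5, 0.75.
Right endpoints: 3.5, 4, 4.75, 5.25, 6.
f(3.5) ≈ 3.391165, f(4) ≈ 3.605551, f(4.75) ≈ 3.905125, f(5.25) ≈ 4.092676, f(6) ≈ 4.358899.
Sum = Σ Δx_i · f(x_i).
Sum ≈ 11.742714.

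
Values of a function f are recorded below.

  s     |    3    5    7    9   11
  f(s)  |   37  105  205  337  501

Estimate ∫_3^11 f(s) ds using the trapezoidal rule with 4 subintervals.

1832

Δs = 2.
T_4 = (2/2)·[37 + 2·105 + 2·205 + 2·337 + 501] = 1832.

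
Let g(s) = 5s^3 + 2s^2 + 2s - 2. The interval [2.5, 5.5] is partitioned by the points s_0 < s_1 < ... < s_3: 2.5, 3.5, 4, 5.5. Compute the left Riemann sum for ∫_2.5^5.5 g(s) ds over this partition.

Subinterval widths: 1, 0.5, 1.5.
Left endpoints: 2.5, 3.5, 4.
g(2.5) = 93.625, g(3.5) = 243.875, g(4) = 358.
Sum = Σ Δs_i · g(s_i).
Sum = 752.5625.

752.5625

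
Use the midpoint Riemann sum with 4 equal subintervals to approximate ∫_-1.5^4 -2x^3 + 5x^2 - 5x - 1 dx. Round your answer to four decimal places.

-50.8857

Δx = (4 − (-1.5))/4 = 1.375.
Midpoints: -0.8125, 0.5625, 1.9375, 3.3125.
f(-0.8125) = 15229/2048, f(0.5625) = -5297/2048, f(1.9375) = -13239/2048, f(3.3125) = -72485/2048.
Sum = Δx · [f(-0.8125) + f(0.5625) + f(1.9375) + f(3.3125)].
Sum ≈ -50.8857.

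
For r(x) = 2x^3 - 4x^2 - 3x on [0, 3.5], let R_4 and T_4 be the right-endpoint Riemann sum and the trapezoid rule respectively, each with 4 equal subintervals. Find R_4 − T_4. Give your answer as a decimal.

R_4 ≈ 13.87695.
T_4 ≈ 2.39258.
R_4 − T_4 = 11.484375.

11.484375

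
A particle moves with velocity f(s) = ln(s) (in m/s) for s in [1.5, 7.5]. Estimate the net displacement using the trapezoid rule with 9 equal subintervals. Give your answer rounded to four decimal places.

Δs = (7.5 − 1.5)/9 = 2/3.
f(1.5) ≈ 0.4055, f(13/6) ≈ 0.7732, f(17/6) ≈ 1.0415, f(3.5) ≈ 1.2528, f(25/6) ≈ 1.4271, f(29/6) ≈ 1.5755, f(5.5) ≈ 1.7047, f(37/6) ≈ 1.8192, f(41/6) ≈ 1.9218, f(7.5) ≈ 2.0149.
T_9 = (Δs/2)·[f(s_0) + 2f(s_1) + ... + 2f(s_{8}) + f(s_9)].
Sum ≈ 8.4840.

8.4840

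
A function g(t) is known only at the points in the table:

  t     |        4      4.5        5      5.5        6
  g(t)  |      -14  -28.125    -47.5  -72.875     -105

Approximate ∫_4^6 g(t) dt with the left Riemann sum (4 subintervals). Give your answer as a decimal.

Δt = 0.5.
Sum = 0.5·[(-14) + (-28.125) + (-47.5) + (-72.875)] = -81.25.

-81.25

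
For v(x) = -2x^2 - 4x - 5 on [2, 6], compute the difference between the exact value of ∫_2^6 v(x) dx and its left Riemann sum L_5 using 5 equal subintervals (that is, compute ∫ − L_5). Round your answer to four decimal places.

Exact integral: ∫_2^6 v(x) dx ≈ -222.666667.
L_5 = -191.52.
Error ≈ -222.666667 − (-191.52) ≈ -31.1467.

-31.1467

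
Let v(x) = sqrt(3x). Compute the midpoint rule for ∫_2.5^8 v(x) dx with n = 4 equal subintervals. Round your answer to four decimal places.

Δx = (8 − 2.5)/4 = 1.375.
Midpoints: 3.1875, 4.5625, 5.9375, 7.3125.
v(3.1875) ≈ 3.0923, v(4.5625) ≈ 3.6997, v(5.9375) ≈ 4.2205, v(7.3125) ≈ 4.6837.
Sum = Δx · [v(3.1875) + v(4.5625) + v(5.9375) + v(7.3125)].
Sum ≈ 21.5823.

21.5823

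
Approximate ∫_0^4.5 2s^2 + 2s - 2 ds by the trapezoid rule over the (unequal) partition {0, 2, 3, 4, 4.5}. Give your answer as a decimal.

Subinterval widths: 2, 1, 1, 0.5.
f(0) = -2, f(2) = 10, f(3) = 22, f(4) = 38, f(4.5) = 47.5.
On each subinterval the trapezoid contributes (Δs_i/2)·[f(s_{i-1}) + f(s_i)].
Sum = 75.375.

75.375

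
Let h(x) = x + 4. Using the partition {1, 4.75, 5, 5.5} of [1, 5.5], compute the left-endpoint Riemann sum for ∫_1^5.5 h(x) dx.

Subinterval widths: 3.75, 0.25, 0.5.
Left endpoints: 1, 4.75, 5.
h(1) = 5, h(4.75) = 8.75, h(5) = 9.
Sum = Σ Δx_i · h(x_i).
Sum = 25.4375.

25.4375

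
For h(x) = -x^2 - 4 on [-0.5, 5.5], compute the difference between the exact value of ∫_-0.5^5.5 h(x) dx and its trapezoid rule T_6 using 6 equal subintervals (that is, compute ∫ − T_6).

1

Exact integral: ∫_-0.5^5.5 h(x) dx = -79.5.
T_6 = -80.5.
Error = -79.5 − (-80.5) = 1.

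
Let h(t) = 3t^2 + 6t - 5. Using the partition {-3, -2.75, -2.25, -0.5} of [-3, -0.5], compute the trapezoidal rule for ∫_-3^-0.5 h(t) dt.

Subinterval widths: 0.25, 0.5, 1.75.
h(-3) = 4, h(-2.75) = 1.1875, h(-2.25) = -3.3125, h(-0.5) = -7.25.
On each subinterval the trapezoid contributes (Δt_i/2)·[h(t_{i-1}) + h(t_i)].
Sum = -9.125.

-9.125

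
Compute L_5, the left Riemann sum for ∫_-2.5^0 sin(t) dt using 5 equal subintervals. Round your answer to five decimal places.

-1.91308

Δt = (0 − (-2.5))/5 = 0.5.
Left endpoints: -2.5, -2, -1.5, -1, -0.5.
f(-2.5) ≈ -0.59847, f(-2) ≈ -0.90930, f(-1.5) ≈ -0.99749, f(-1) ≈ -0.84147, f(-0.5) ≈ -0.47943.
Sum = Δt · [f(-2.5) + f(-2) + f(-1.5) + f(-1) + f(-0.5)].
Sum ≈ -1.91308.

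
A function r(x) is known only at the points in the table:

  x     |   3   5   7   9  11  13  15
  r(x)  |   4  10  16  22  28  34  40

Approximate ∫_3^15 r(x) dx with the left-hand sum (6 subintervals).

Δx = 2.
Sum = 2·[4 + 10 + 16 + 22 + 28 + 34] = 228.

228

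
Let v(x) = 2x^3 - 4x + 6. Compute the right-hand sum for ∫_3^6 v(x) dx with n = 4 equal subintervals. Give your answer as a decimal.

716.34375

Δx = (6 − 3)/4 = 0.75.
Right endpoints: 3.75, 4.5, 5.25, 6.
v(3.75) = 96.46875, v(4.5) = 170.25, v(5.25) = 274.40625, v(6) = 414.
Sum = Δx · [v(3.75) + v(4.5) + v(5.25) + v(6)].
Sum = 716.34375.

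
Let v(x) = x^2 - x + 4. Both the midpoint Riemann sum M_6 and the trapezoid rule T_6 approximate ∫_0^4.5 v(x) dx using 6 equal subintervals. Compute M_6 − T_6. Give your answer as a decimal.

M_6 = 38.0390625.
T_6 = 38.671875.
M_6 − T_6 = -0.6328125.

-0.6328125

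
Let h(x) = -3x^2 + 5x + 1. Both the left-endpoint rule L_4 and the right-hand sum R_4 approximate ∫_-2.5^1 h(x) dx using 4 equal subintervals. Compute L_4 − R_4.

-29.09375

L_4 = -42.13671875.
R_4 = -13.04296875.
L_4 − R_4 = -29.09375.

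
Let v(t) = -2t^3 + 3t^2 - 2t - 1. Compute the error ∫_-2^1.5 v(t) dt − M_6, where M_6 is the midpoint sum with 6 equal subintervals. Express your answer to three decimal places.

Exact integral: ∫_-2^1.5 v(t) dt = 15.09375.
M_6 ≈ 14.64714.
Error ≈ 15.09375 − 14.64714 ≈ 0.447.

0.447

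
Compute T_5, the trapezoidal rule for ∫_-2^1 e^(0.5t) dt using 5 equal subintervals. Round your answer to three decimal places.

2.581

Δt = (1 − (-2))/5 = 0.6.
f(-2) ≈ 0.368, f(-1.4) ≈ 0.497, f(-0.8) ≈ 0.670, f(-0.2) ≈ 0.905, f(0.4) ≈ 1.221, f(1) ≈ 1.649.
T_5 = (Δt/2)·[f(t_0) + 2f(t_1) + ... + 2f(t_{4}) + f(t_5)].
Sum ≈ 2.581.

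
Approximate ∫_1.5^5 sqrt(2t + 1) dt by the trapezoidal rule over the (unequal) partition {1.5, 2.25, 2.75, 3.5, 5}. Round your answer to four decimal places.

Subinterval widths: 0.75, 0.5, 0.75, 1.5.
f(1.5) ≈ 2.0000, f(2.25) ≈ 2.3452, f(2.75) ≈ 2.5495, f(3.5) ≈ 2.8284, f(5) ≈ 3.3166.
On each subinterval the trapezoid contributes (Δt_i/2)·[f(t_{i-1}) + f(t_i)].
Sum ≈ 9.4786.

9.4786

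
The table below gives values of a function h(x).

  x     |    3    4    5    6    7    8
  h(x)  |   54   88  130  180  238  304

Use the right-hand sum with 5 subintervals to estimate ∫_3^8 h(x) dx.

940

Δx = 1.
Sum = 1·[88 + 130 + 180 + 238 + 304] = 940.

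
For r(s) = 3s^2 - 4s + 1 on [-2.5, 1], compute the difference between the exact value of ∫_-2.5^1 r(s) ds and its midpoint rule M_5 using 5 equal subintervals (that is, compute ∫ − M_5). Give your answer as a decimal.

0.42875

Exact integral: ∫_-2.5^1 r(s) ds = 30.625.
M_5 = 30.19625.
Error = 30.625 − 30.19625 = 0.42875.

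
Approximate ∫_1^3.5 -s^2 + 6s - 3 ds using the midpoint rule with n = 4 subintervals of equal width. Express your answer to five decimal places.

Δs = (3.5 − 1)/4 = 0.625.
Midpoints: 1.3125, 1.9375, 2.5625, 3.1875.
f(1.3125) = 3.15234375, f(1.9375) = 4.87109375, f(2.5625) = 5.80859375, f(3.1875) = 5.96484375.
Sum = Δs · [f(1.3125) + f(1.9375) + f(2.5625) + f(3.1875)].
Sum ≈ 12.37305.

12.37305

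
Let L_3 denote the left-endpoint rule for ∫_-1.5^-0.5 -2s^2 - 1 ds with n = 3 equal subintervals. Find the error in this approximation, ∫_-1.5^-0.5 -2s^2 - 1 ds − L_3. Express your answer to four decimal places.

0.7037

Exact integral: ∫_-1.5^-0.5 f(s) ds ≈ -3.166667.
L_3 ≈ -3.870370.
Error ≈ -3.166667 − (-3.870370) ≈ 0.7037.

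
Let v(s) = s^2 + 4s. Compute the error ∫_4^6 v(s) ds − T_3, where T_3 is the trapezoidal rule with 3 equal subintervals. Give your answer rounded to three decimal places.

Exact integral: ∫_4^6 v(s) ds ≈ 90.66667.
T_3 ≈ 90.81481.
Error ≈ 90.66667 − 90.81481 ≈ -0.148.

-0.148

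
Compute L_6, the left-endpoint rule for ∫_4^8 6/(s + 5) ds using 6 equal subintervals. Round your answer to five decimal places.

2.27615

Δs = (8 − 4)/6 = 2/3.
Left endpoints: 4, 14/3, 16/3, 6, 20/3, 22/3.
f(4) = 2/3, f(14/3) = 18/29, f(16/3) = 18/31, f(6) = 6/11, f(20/3) = 18/35, f(22/3) = 18/37.
Sum = Δs · [f(4) + f(14/3) + f(16/3) + ...].
Sum ≈ 2.27615.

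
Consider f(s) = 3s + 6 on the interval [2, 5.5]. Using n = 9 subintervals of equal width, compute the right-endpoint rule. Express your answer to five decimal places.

Δs = (5.5 − 2)/9 = 7/18.
Right endpoints: 43/18, 25/9, 19/6, 32/9, 71/18, 13/3, 85/18, 46/9, 5.5.
f(43/18) = 79/6, f(25/9) = 43/3, f(19/6) = 15.5, f(32/9) = 50/3, f(71/18) = 107/6, f(13/3) = 19, f(85/18) = 121/6, f(46/9) = 64/3, f(5.5) = 22.5.
Sum = Δs · [f(43/18) + f(25/9) + f(19/6) + ...].
Sum ≈ 62.41667.

62.41667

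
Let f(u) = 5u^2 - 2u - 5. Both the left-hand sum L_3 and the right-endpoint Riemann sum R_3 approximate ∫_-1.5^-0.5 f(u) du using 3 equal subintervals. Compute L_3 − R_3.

4

L_3 ≈ 4.509259.
R_3 ≈ 0.509259.
L_3 − R_3 = 4.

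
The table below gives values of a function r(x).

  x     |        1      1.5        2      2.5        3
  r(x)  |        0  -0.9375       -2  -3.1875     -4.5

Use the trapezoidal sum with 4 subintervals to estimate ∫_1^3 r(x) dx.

Δx = 0.5.
T_4 = (0.5/2)·[0 + 2·(-0.9375) + 2·(-2) + 2·(-3.1875) + (-4.5)] = -4.1875.

-4.1875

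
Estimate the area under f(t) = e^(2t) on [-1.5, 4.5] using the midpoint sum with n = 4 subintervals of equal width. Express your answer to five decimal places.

Δt = (4.5 − (-1.5))/4 = 1.5.
Midpoints: -0.75, 0.75, 2.25, 3.75.
f(-0.75) ≈ 0.22313, f(0.75) ≈ 4.48169, f(2.25) ≈ 90.01713, f(3.75) ≈ 1808.04241.
Sum = Δt · [f(-0.75) + f(0.75) + f(2.25) + f(3.75)].
Sum ≈ 2854.14655.

2854.14655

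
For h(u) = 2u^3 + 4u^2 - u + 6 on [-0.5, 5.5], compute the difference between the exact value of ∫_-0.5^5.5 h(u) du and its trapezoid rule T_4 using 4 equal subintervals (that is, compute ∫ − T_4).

Exact integral: ∫_-0.5^5.5 h(u) du = 700.5.
T_4 = 743.25.
Error = 700.5 − 743.25 = -42.75.

-42.75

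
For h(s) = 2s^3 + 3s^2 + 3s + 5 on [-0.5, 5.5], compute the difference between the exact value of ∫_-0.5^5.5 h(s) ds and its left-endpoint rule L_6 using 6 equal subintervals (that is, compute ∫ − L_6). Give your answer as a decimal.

202.5

Exact integral: ∫_-0.5^5.5 h(s) ds = 699.
L_6 = 496.5.
Error = 699 − 496.5 = 202.5.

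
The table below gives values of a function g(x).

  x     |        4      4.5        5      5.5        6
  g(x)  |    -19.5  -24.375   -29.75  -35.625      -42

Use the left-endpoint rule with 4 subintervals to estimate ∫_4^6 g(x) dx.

-54.625

Δx = 0.5.
Sum = 0.5·[(-19.5) + (-24.375) + (-29.75) + (-35.625)] = -54.625.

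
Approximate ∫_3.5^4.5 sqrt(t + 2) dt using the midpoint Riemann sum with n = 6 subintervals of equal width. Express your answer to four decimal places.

Δt = (4.5 − 3.5)/6 = 1/6.
Midpoints: 43/12, 3.75, 47/12, 49/12, 4.25, 53/12.
f(43/12) ≈ 2.3629, f(3.75) ≈ 2.3979, f(47/12) ≈ 2.4324, f(49/12) ≈ 2.4664, f(4.25) ≈ 2.5000, f(53/12) ≈ 2.5331.
Sum = Δt · [f(43/12) + f(3.75) + f(47/12) + ...].
Sum ≈ 2.4488.

2.4488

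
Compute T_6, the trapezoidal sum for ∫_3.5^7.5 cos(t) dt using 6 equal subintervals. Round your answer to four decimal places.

1.2407

Δt = (7.5 − 3.5)/6 = 2/3.
f(3.5) ≈ -0.9365, f(25/6) ≈ -0.5190, f(29/6) ≈ 0.1206, f(5.5) ≈ 0.7087, f(37/6) ≈ 0.9932, f(41/6) ≈ 0.8524, f(7.5) ≈ 0.3466.
T_6 = (Δt/2)·[f(t_0) + 2f(t_1) + ... + 2f(t_{5}) + f(t_6)].
Sum ≈ 1.2407.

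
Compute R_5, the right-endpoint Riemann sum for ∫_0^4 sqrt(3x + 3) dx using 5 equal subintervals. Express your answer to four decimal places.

12.5864

Δx = (4 − 0)/5 = 0.8.
Right endpoints: 0.8, 1.6, 2.4, 3.2, 4.
f(0.8) ≈ 2.3238, f(1.6) ≈ 2.7928, f(2.4) ≈ 3.1937, f(3.2) ≈ 3.5496, f(4) ≈ 3.8730.
Sum = Δx · [f(0.8) + f(1.6) + f(2.4) + f(3.2) + f(4)].
Sum ≈ 12.5864.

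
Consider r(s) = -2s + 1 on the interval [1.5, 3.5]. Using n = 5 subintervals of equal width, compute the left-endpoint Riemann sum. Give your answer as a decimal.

-7.2

Δs = (3.5 − 1.5)/5 = 0.4.
Left endpoints: 1.5, 1.9, 2.3, 2.7, 3.1.
r(1.5) = -2, r(1.9) = -2.8, r(2.3) = -3.6, r(2.7) = -4.4, r(3.1) = -5.2.
Sum = Δs · [r(1.5) + r(1.9) + r(2.3) + r(2.7) + r(3.1)].
Sum = -7.2.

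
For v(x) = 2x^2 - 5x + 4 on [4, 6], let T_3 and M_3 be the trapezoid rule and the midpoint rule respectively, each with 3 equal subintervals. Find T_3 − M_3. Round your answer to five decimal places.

T_3 ≈ 59.6296296.
M_3 ≈ 59.1851852.
T_3 − M_3 ≈ 0.44444.

0.44444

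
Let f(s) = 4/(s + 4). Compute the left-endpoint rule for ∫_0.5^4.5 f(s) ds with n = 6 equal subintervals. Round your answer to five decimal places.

2.68864

Δs = (4.5 − 0.5)/6 = 2/3.
Left endpoints: 0.5, 7/6, 11/6, 2.5, 19/6, 23/6.
f(0.5) = 8/9, f(7/6) = 24/31, f(11/6) = 24/35, f(2.5) = 8/13, f(19/6) = 24/43, f(23/6) = 24/47.
Sum = Δs · [f(0.5) + f(7/6) + f(11/6) + ...].
Sum ≈ 2.68864.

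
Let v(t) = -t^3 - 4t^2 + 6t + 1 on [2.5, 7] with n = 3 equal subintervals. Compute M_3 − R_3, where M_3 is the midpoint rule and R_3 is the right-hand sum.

399.7265625

M_3 = -878.8359375.
R_3 = -1278.5625.
M_3 − R_3 = 399.7265625.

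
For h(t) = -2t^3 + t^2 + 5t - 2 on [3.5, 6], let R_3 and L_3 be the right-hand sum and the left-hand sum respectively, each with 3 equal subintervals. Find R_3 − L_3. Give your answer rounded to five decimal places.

R_3 ≈ -598.0092593.
L_3 ≈ -339.6759259.
R_3 − L_3 ≈ -258.33333.

-258.33333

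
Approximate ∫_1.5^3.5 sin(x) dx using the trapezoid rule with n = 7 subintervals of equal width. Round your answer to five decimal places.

1.00033

Δx = (3.5 − 1.5)/7 = 2/7.
f(1.5) ≈ 0.99749, f(25/14) ≈ 0.97699, f(29/14) ≈ 0.87728, f(33/14) ≈ 0.70644, f(37/14) ≈ 0.47832, f(41/14) ≈ 0.21141, f(45/14) ≈ -0.07263, f(3.5) ≈ -0.35078.
T_7 = (Δx/2)·[f(x_0) + 2f(x_1) + ... + 2f(x_{6}) + f(x_7)].
Sum ≈ 1.00033.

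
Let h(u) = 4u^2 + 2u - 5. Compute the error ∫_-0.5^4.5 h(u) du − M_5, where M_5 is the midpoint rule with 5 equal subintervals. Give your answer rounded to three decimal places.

Exact integral: ∫_-0.5^4.5 h(u) du ≈ 116.66667.
M_5 = 115.
Error ≈ 116.66667 − 115 ≈ 1.667.

1.667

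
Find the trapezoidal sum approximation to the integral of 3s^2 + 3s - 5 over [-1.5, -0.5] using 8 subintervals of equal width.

-4.7421875

Δs = (-0.5 − (-1.5))/8 = 0.125.
f(-1.5) = -2.75, f(-1.375) = -3.453125, f(-1.25) = -4.0625, f(-1.125) = -4.578125, f(-1) = -5, f(-0.875) = -5.328125, f(-0.75) = -5.5625, f(-0.625) = -5.703125, f(-0.5) = -5.75.
T_8 = (Δs/2)·[f(s_0) + 2f(s_1) + ... + 2f(s_{7}) + f(s_8)].
Sum = -4.7421875.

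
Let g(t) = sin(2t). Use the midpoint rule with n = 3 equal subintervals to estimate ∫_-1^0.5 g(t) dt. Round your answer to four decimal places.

-0.4987

Δt = (0.5 − (-1))/3 = 0.5.
Midpoints: -0.75, -0.25, 0.25.
g(-0.75) ≈ -0.9975, g(-0.25) ≈ -0.4794, g(0.25) ≈ 0.4794.
Sum = Δt · [g(-0.75) + g(-0.25) + g(0.25)].
Sum ≈ -0.4987.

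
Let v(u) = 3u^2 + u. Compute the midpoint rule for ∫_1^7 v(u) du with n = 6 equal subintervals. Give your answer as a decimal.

364.5

Δu = (7 − 1)/6 = 1.
Midpoints: 1.5, 2.5, 3.5, 4.5, 5.5, 6.5.
v(1.5) = 8.25, v(2.5) = 21.25, v(3.5) = 40.25, v(4.5) = 65.25, v(5.5) = 96.25, v(6.5) = 133.25.
Sum = Δu · [v(1.5) + v(2.5) + v(3.5) + ...].
Sum = 364.5.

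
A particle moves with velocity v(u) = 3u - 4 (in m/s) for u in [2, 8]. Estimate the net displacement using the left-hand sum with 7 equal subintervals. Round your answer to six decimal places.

58.285714

Δu = (8 − 2)/7 = 6/7.
Left endpoints: 2, 20/7, 26/7, 32/7, 38/7, 44/7, 50/7.
v(2) = 2, v(20/7) = 32/7, v(26/7) = 50/7, v(32/7) = 68/7, v(38/7) = 86/7, v(44/7) = 104/7, v(50/7) = 122/7.
Sum = Δu · [v(2) + v(20/7) + v(26/7) + ...].
Sum ≈ 58.285714.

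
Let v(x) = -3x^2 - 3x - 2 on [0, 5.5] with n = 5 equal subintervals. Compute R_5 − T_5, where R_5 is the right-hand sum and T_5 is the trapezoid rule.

-58.9875

R_5 = -285.065.
T_5 = -226.0775.
R_5 − T_5 = -58.9875.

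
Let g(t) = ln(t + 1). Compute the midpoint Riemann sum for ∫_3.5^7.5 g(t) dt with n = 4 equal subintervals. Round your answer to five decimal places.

Δt = (7.5 − 3.5)/4 = 1.
Midpoints: 4, 5, 6, 7.
g(4) ≈ 1.60944, g(5) ≈ 1.79176, g(6) ≈ 1.94591, g(7) ≈ 2.07944.
Sum = Δt · [g(4) + g(5) + g(6) + g(7)].
Sum ≈ 7.42655.

7.42655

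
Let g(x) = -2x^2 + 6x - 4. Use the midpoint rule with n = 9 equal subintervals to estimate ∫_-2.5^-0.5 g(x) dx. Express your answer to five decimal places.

Δx = (-0.5 − (-2.5))/9 = 2/9.
Midpoints: -43/18, -13/6, -35/18, -31/18, -1.5, -23/18, -19/18, -5/6, -11/18.
g(-43/18) = -4819/162, g(-13/6) = -475/18, g(-35/18) = -3763/162, g(-31/18) = -3283/162, g(-1.5) = -17.5, g(-23/18) = -2419/162, g(-19/18) = -2035/162, g(-5/6) = -187/18, g(-11/18) = -1363/162.
Sum = Δx · [g(-43/18) + g(-13/6) + g(-35/18) + ...].
Sum ≈ -36.31687.

-36.31687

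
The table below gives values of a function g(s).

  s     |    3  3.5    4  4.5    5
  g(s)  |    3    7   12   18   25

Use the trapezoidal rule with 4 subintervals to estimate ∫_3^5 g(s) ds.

Δs = 0.5.
T_4 = (0.5/2)·[3 + 2·7 + 2·12 + 2·18 + 25] = 25.5.

25.5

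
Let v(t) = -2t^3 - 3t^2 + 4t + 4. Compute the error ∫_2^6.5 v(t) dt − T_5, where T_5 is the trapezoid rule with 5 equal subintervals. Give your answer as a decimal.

Exact integral: ∫_2^6.5 v(t) dt = -1056.65625.
T_5 = -1073.97.
Error = -1056.65625 − (-1073.97) = 17.31375.

17.31375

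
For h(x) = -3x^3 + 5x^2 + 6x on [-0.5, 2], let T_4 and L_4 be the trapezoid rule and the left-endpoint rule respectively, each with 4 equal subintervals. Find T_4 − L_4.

T_4 ≈ 12.55371094.
L_4 ≈ 9.62402344.
T_4 − L_4 = 2.9296875.

2.9296875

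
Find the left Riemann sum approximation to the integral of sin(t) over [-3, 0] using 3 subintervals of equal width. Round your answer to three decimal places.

Δt = (0 − (-3))/3 = 1.
Left endpoints: -3, -2, -1.
f(-3) ≈ -0.141, f(-2) ≈ -0.909, f(-1) ≈ -0.841.
Sum = Δt · [f(-3) + f(-2) + f(-1)].
Sum ≈ -1.892.

-1.892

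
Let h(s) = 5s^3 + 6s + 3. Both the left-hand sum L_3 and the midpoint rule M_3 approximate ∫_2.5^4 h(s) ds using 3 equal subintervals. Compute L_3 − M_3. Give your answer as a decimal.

-58.1484375

L_3 = 245.25.
M_3 = 303.3984375.
L_3 − M_3 = -58.1484375.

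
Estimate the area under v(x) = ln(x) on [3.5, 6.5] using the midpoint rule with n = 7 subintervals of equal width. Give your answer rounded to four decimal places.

4.7831

Δx = (6.5 − 3.5)/7 = 3/7.
Midpoints: 26/7, 29/7, 32/7, 5, 38/7, 41/7, 44/7.
v(26/7) ≈ 1.3122, v(29/7) ≈ 1.4214, v(32/7) ≈ 1.5198, v(5) ≈ 1.6094, v(38/7) ≈ 1.6917, v(41/7) ≈ 1.7677, v(44/7) ≈ 1.8383.
Sum = Δx · [v(26/7) + v(29/7) + v(32/7) + ...].
Sum ≈ 4.7831.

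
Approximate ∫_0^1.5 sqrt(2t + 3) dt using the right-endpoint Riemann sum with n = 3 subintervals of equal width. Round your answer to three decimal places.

3.343

Δt = (1.5 − 0)/3 = 0.5.
Right endpoints: 0.5, 1, 1.5.
f(0.5) ≈ 2.000, f(1) ≈ 2.236, f(1.5) ≈ 2.449.
Sum = Δt · [f(0.5) + f(1) + f(1.5)].
Sum ≈ 3.343.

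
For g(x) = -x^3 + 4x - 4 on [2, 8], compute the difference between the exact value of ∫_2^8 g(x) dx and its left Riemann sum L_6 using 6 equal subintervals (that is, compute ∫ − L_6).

-225

Exact integral: ∫_2^8 g(x) dx = -924.
L_6 = -699.
Error = -924 − (-699) = -225.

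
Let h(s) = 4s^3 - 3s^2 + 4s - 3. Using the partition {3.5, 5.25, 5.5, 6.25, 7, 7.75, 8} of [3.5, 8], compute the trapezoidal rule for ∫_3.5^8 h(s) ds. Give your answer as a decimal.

3627.5625

Subinterval widths: 1.75, 0.25, 0.75, 0.75, 0.75, 0.25.
h(3.5) = 145.75, h(5.25) = 514.125, h(5.5) = 593.75, h(6.25) = 881.375, h(7) = 1250, h(7.75) = 1709.75, h(8) = 1885.
On each subinterval the trapezoid contributes (Δs_i/2)·[h(s_{i-1}) + h(s_i)].
Sum = 3627.5625.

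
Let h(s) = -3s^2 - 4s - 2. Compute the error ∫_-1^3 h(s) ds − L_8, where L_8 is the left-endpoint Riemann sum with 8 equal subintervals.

Exact integral: ∫_-1^3 h(s) ds = -52.
L_8 = -42.5.
Error = -52 − (-42.5) = -9.5.

-9.5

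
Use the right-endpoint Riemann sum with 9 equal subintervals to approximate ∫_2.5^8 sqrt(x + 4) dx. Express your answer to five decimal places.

Δx = (8 − 2.5)/9 = 11/18.
Right endpoints: 28/9, 67/18, 13/3, 89/18, 50/9, 37/6, 61/9, 133/18, 8.
f(28/9) ≈ 2.66667, f(67/18) ≈ 2.77889, f(13/3) ≈ 2.88675, f(89/18) ≈ 2.99073, f(50/9) ≈ 3.09121, f(37/6) ≈ 3.18852, f(61/9) ≈ 3.28295, f(133/18) ≈ 3.37474, f(8) ≈ 3.46410.
Sum = Δx · [f(28/9) + f(67/18) + f(13/3) + ...].
Sum ≈ 16.94279.

16.94279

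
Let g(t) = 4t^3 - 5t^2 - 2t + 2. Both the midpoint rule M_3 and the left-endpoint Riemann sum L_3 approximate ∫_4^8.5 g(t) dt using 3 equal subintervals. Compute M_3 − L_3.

M_3 = 3940.875.
L_3 = 2685.375.
M_3 − L_3 = 1255.5.

1255.5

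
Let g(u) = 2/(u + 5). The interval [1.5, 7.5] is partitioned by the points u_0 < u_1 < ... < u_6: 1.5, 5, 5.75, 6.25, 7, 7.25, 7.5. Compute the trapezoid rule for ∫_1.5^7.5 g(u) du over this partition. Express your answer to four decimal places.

1.3350

Subinterval widths: 3.5, 0.75, 0.5, 0.75, 0.25, 0.25.
g(1.5) = 4/13, g(5) = 0.2, g(5.75) = 8/43, g(6.25) = 8/45, g(7) = 1/6, g(7.25) = 8/49, g(7.5) = 0.16.
On each subinterval the trapezoid contributes (Δu_i/2)·[g(u_{i-1}) + g(u_i)].
Sum ≈ 1.3350.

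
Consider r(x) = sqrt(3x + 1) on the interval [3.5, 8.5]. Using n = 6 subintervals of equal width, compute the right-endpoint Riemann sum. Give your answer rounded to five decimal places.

Δx = (8.5 − 3.5)/6 = 5/6.
Right endpoints: 13/3, 31/6, 6, 41/6, 23/3, 8.5.
r(13/3) ≈ 3.74166, r(31/6) ≈ 4.06202, r(6) ≈ 4.35890, r(41/6) ≈ 4.63681, r(23/3) ≈ 4.89898, r(8.5) ≈ 5.14782.
Sum = Δx · [r(13/3) + r(31/6) + r(6) + ...].
Sum ≈ 22.37182.

22.37182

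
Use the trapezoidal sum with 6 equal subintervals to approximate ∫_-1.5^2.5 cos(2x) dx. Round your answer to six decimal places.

Δx = (2.5 − (-1.5))/6 = 2/3.
f(-1.5) ≈ -0.989992, f(-5/6) ≈ -0.095724, f(-1/6) ≈ 0.944957, f(0.5) ≈ 0.540302, f(7/6) ≈ -0.690758, f(11/6) ≈ -0.865287, f(2.5) ≈ 0.283662.
T_6 = (Δx/2)·[f(x_0) + 2f(x_1) + ... + 2f(x_{5}) + f(x_6)].
Sum ≈ -0.346450.

-0.346450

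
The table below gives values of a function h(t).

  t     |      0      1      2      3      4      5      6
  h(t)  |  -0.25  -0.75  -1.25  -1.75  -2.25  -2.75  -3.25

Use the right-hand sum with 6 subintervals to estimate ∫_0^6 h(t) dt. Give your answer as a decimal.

Δt = 1.
Sum = 1·[(-0.75) + (-1.25) + (-1.75) + (-2.25) + (-2.75) + (-3.25)] = -12.

-12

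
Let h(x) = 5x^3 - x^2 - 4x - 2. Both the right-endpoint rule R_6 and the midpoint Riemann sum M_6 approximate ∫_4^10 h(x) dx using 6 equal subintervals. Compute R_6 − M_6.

2442

R_6 = 14078.
M_6 = 11636.
R_6 − M_6 = 2442.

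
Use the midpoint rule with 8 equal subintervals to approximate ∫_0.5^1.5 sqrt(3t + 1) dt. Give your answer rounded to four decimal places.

1.9882

Δt = (1.5 − 0.5)/8 = 0.125.
Midpoints: 0.5625, 0.6875, 0.8125, 0.9375, 1.0625, 1.1875, 1.3125, 1.4375.
f(0.5625) ≈ 1.6394, f(0.6875) ≈ 1.7500, f(0.8125) ≈ 1.8540, f(0.9375) ≈ 1.9526, f(1.0625) ≈ 2.0463, f(1.1875) ≈ 2.1360, f(1.3125) ≈ 2.2220, f(1.4375) ≈ 2.3049.
Sum = Δt · [f(0.5625) + f(0.6875) + f(0.8125) + ...].
Sum ≈ 1.9882.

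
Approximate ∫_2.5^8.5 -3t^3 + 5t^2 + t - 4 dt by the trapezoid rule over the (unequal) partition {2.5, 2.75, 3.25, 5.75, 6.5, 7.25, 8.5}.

-3001.171875

Subinterval widths: 0.25, 0.5, 2.5, 0.75, 0.75, 1.25.
f(2.5) = -17.125, f(2.75) = -25.828125, f(3.25) = -50.921875, f(5.75) = -403.265625, f(6.5) = -610.125, f(7.25) = -877.171875, f(8.5) = -1476.625.
On each subinterval the trapezoid contributes (Δt_i/2)·[f(t_{i-1}) + f(t_i)].
Sum = -3001.171875.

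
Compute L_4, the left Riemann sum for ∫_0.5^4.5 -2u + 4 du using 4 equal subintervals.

Δu = (4.5 − 0.5)/4 = 1.
Left endpoints: 0.5, 1.5, 2.5, 3.5.
f(0.5) = 3, f(1.5) = 1, f(2.5) = -1, f(3.5) = -3.
Sum = Δu · [f(0.5) + f(1.5) + f(2.5) + f(3.5)].
Sum = 0.

0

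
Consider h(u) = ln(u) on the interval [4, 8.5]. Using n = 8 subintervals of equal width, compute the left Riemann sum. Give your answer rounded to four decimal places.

Δu = (8.5 − 4)/8 = 0.5625.
Left endpoints: 4, 4.5625, 5.125, 5.6875, 6.25, 6.8125, 7.375, 7.9375.
h(4) ≈ 1.3863, h(4.5625) ≈ 1.5179, h(5.125) ≈ 1.6341, h(5.6875) ≈ 1.7383, h(6.25) ≈ 1.8326, h(6.8125) ≈ 1.9188, h(7.375) ≈ 1.9981, h(7.9375) ≈ 2.0716.
Sum = Δu · [h(4) + h(4.5625) + h(5.125) + ...].
Sum ≈ 7.9299.

7.9299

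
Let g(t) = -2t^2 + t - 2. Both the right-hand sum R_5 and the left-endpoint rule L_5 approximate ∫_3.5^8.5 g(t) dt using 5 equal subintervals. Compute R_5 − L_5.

R_5 = -420.
L_5 = -305.
R_5 − L_5 = -115.

-115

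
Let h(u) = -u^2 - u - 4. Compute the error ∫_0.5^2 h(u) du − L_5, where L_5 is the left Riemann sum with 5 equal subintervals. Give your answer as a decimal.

-0.765

Exact integral: ∫_0.5^2 h(u) du = -10.5.
L_5 = -9.735.
Error = -10.5 − (-9.735) = -0.765.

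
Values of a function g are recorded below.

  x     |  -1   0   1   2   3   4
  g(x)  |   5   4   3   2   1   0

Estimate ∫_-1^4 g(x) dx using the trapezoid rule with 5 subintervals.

Δx = 1.
T_5 = (1/2)·[5 + 2·4 + 2·3 + 2·2 + 2·1 + 0] = 12.5.

12.5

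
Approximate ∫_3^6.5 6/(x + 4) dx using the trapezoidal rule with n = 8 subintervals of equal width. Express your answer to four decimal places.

2.4339

Δx = (6.5 − 3)/8 = 0.4375.
f(3) = 6/7, f(3.4375) = 96/119, f(3.875) = 16/21, f(4.3125) = 96/133, f(4.75) = 24/35, f(5.1875) = 32/49, f(5.625) = 48/77, f(6.0625) = 96/161, f(6.5) = 4/7.
T_8 = (Δx/2)·[f(x_0) + 2f(x_1) + ... + 2f(x_{7}) + f(x_8)].
Sum ≈ 2.4339.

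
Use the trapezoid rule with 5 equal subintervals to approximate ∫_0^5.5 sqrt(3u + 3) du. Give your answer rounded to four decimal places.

17.9288

Δu = (5.5 − 0)/5 = 1.1.
f(0) ≈ 1.7321, f(1.1) ≈ 2.5100, f(2.2) ≈ 3.0984, f(3.3) ≈ 3.5917, f(4.4) ≈ 4.0249, f(5.5) ≈ 4.4159.
T_5 = (Δu/2)·[f(u_0) + 2f(u_1) + ... + 2f(u_{4}) + f(u_5)].
Sum ≈ 17.9288.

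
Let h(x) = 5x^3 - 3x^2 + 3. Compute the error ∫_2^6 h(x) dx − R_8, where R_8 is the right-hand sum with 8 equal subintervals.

-245.5

Exact integral: ∫_2^6 h(x) dx = 1404.
R_8 = 1649.5.
Error = 1404 − 1649.5 = -245.5.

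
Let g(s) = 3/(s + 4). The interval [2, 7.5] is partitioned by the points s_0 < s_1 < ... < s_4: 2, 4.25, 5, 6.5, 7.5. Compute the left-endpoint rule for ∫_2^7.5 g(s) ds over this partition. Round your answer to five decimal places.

Subinterval widths: 2.25, 0.75, 1.5, 1.
Left endpoints: 2, 4.25, 5, 6.5.
g(2) = 0.5, g(4.25) = 4/11, g(5) = 1/3, g(6.5) = 2/7.
Sum = Σ Δs_i · g(s_i).
Sum ≈ 2.18344.

2.18344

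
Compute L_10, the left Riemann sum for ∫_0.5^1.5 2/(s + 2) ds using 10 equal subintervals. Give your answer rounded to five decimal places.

0.68450

Δs = (1.5 − 0.5)/10 = 0.1.
Left endpoints: 0.5, 0.6, 0.7, 0.8, 0.9, 1, 1.1, 1.2, 1.3, 1.4.
f(0.5) = 0.8, f(0.6) = 10/13, f(0.7) = 20/27, f(0.8) = 5/7, f(0.9) = 20/29, f(1) = 2/3, f(1.1) = 20/31, f(1.2) = 0.625, f(1.3) = 20/33, f(1.4) = 10/17.
Sum = Δs · [f(0.5) + f(0.6) + f(0.7) + ...].
Sum ≈ 0.68450.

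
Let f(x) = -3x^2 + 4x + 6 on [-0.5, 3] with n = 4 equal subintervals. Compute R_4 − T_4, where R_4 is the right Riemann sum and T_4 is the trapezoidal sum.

-5.359375

R_4 = 4.67578125.
T_4 = 10.03515625.
R_4 − T_4 = -5.359375.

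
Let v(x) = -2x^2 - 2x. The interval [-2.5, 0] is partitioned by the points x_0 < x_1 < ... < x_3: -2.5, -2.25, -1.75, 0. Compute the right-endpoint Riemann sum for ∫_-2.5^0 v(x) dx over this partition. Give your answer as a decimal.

Subinterval widths: 0.25, 0.5, 1.75.
Right endpoints: -2.25, -1.75, 0.
v(-2.25) = -5.625, v(-1.75) = -2.625, v(0) = 0.
Sum = Σ Δx_i · v(x_i).
Sum = -2.71875.

-2.71875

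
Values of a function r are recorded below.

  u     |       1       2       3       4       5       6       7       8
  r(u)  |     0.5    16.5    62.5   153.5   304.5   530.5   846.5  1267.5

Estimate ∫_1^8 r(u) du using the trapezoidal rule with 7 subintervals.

Δu = 1.
T_7 = (1/2)·[0.5 + 2·16.5 + 2·62.5 + 2·153.5 + 2·304.5 + 2·530.5 + 2·846.5 + 1267.5] = 2548.

2548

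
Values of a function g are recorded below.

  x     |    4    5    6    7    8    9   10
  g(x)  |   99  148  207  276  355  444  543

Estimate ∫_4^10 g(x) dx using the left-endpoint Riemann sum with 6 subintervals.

Δx = 1.
Sum = 1·[99 + 148 + 207 + 276 + 355 + 444] = 1529.

1529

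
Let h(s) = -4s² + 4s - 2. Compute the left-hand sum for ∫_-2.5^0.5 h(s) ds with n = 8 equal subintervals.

-46.03125

Δs = (0.5 − (-2.5))/8 = 0.375.
Left endpoints: -2.5, -2.125, -1.75, -1.375, -1, -0.625, -0.25, 0.125.
h(-2.5) = -37, h(-2.125) = -28.5625, h(-1.75) = -21.25, h(-1.375) = -15.0625, h(-1) = -10, h(-0.625) = -6.0625, h(-0.25) = -3.25, h(0.125) = -1.5625.
Sum = Δs · [h(-2.5) + h(-2.125) + h(-1.75) + ...].
Sum = -46.03125.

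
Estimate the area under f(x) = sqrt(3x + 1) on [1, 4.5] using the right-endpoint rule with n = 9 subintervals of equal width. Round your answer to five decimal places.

10.83913

Δx = (4.5 − 1)/9 = 7/18.
Right endpoints: 25/18, 16/9, 13/6, 23/9, 53/18, 10/3, 67/18, 37/9, 4.5.
f(25/18) ≈ 2.27303, f(16/9) ≈ 2.51661, f(13/6) ≈ 2.73861, f(23/9) ≈ 2.94392, f(53/18) ≈ 3.13581, f(10/3) ≈ 3.31662, f(67/18) ≈ 3.48807, f(37/9) ≈ 3.65148, f(4.5) ≈ 3.80789.
Sum = Δx · [f(25/18) + f(16/9) + f(13/6) + ...].
Sum ≈ 10.83913.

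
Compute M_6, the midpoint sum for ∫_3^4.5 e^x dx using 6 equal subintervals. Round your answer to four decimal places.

69.7498

Δx = (4.5 − 3)/6 = 0.25.
Midpoints: 3.125, 3.375, 3.625, 3.875, 4.125, 4.375.
f(3.125) ≈ 22.7599, f(3.375) ≈ 29.2243, f(3.625) ≈ 37.5247, f(3.875) ≈ 48.1827, f(4.125) ≈ 61.8678, f(4.375) ≈ 79.4398.
Sum = Δx · [f(3.125) + f(3.375) + f(3.625) + ...].
Sum ≈ 69.7498.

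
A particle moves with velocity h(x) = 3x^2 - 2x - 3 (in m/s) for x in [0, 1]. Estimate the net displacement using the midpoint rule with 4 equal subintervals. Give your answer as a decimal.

-3.015625

Δx = (1 − 0)/4 = 0.25.
Midpoints: 0.125, 0.375, 0.625, 0.875.
h(0.125) = -3.203125, h(0.375) = -3.328125, h(0.625) = -3.078125, h(0.875) = -2.453125.
Sum = Δx · [h(0.125) + h(0.375) + h(0.625) + h(0.875)].
Sum = -3.015625.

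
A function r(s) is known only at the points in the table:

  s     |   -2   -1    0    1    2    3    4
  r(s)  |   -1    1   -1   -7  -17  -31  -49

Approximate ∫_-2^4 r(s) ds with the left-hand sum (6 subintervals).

Δs = 1.
Sum = 1·[(-1) + 1 + (-1) + (-7) + (-17) + (-31)] = -56.

-56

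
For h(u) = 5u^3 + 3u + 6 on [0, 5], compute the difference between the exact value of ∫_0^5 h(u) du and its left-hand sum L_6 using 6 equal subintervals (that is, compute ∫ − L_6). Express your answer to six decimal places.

Exact integral: ∫_0^5 h(u) du = 848.75.
L_6 ≈ 603.78472222.
Error ≈ 848.75 − 603.78472222 ≈ 244.965278.

244.965278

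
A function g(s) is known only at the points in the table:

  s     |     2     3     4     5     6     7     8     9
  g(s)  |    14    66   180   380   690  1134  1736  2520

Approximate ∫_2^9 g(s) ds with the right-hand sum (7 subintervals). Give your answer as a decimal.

Δs = 1.
Sum = 1·[66 + 180 + 380 + 690 + 1134 + 1736 + 2520] = 6706.

6706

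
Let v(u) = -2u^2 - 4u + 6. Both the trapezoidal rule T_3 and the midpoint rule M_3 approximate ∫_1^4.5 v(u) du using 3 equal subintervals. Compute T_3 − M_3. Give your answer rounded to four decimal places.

T_3 ≈ -79.171296.
M_3 ≈ -76.789352.
T_3 − M_3 ≈ -2.3819.

-2.3819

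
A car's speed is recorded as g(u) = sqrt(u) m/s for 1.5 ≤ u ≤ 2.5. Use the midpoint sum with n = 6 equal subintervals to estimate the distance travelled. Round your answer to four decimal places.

1.4106

Δu = (2.5 − 1.5)/6 = 1/6.
Midpoints: 19/12, 1.75, 23/12, 25/12, 2.25, 29/12.
g(19/12) ≈ 1.2583, g(1.75) ≈ 1.3229, g(23/12) ≈ 1.3844, g(25/12) ≈ 1.4434, g(2.25) ≈ 1.5000, g(29/12) ≈ 1.5546.
Sum = Δu · [g(19/12) + g(1.75) + g(23/12) + ...].
Sum ≈ 1.4106.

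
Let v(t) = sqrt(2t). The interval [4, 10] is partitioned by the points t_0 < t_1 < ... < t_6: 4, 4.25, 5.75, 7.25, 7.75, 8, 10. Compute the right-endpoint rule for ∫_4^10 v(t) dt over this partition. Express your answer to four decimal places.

23.4402

Subinterval widths: 0.25, 1.5, 1.5, 0.5, 0.25, 2.
Right endpoints: 4.25, 5.75, 7.25, 7.75, 8, 10.
v(4.25) ≈ 2.9155, v(5.75) ≈ 3.3912, v(7.25) ≈ 3.8079, v(7.75) ≈ 3.9370, v(8) ≈ 4.0000, v(10) ≈ 4.4721.
Sum = Σ Δt_i · v(t_i).
Sum ≈ 23.4402.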